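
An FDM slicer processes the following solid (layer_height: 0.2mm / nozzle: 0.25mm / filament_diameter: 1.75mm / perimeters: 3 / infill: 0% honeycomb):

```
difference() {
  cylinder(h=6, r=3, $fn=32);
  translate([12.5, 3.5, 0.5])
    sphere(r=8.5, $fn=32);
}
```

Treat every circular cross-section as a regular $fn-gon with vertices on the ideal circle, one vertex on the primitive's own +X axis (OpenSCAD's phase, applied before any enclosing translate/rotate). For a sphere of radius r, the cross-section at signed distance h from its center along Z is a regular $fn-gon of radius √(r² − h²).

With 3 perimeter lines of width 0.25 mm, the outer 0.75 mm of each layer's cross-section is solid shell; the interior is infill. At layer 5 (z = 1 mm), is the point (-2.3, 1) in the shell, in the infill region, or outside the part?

At z = 1 mm: the cylinder: section is a regular 32-gon, circumradius r=3; the r=8.5 sphere at (12.5, 3.5) slices to a regular 32-gon of circumradius 8.485 (√(r²−h²) with h=0.5 from center); Taking the first minus the rest: starting from the r=3 cylinder, the r=8.5 sphere at (12.5, 3.5) misses the remaining region (no effect) — 1 connected region. Overall, the cross-section is a single solid region. The nearest boundary edge runs (-2.77, 1.15)→(-2.49, 1.67); distance from the point to it = 0.49 mm. The point is inside the cross-section, 0.49 mm from the nearest boundary — within the 0.75 mm shell band (3 × 0.25).

shell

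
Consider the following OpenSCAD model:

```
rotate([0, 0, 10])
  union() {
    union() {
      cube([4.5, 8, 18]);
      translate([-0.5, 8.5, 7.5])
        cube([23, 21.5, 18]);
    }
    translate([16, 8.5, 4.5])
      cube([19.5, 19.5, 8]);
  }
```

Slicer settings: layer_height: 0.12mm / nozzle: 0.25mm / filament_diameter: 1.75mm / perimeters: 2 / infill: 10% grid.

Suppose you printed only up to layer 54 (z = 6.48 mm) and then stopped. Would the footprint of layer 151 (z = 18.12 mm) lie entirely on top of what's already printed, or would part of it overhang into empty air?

Compare the two slices. At z = 6.48: the cube (footprint 4.5×8) is included at this height (area 36.00 mm²); the cube at (-0.5, 8.5) is not intersected at this z (z outside [7.5, 25.5]); Taking the union: only the 4.5×8 cube is present, so the union is just that shape — area = 36.00 mm²; the cube at (16, 8.5) is present — its section is the full 19.5×19.5 rectangle (area 380.25 mm²); Combining (union): the 2 present regions are separate (no shared area or edge), so areas and boundary lengths simply add and each stays a separate island — area = 416.25 mm²; (rotated 10° about Z; rotation is an isometry so areas/perimeters/island counts are preserved). At z = 18.12: the cube does not reach this height (z outside [0, 18]); the cube at (-0.5, 8.5) (footprint 23×21.5) is included at this height (area 494.50 mm²); Taking the union: only the 23×21.5 cube at (-0.5, 8.5) is present, so the union is just that shape — area = 494.50 mm²; the cube at (16, 8.5) is not intersected at this z (z outside [4.5, 12.5]); Combining (union): only the result so far is present, so the union is just that shape — area = 494.50 mm²; (whole slice rotated 10° about Z — lengths, areas and connectivity unchanged). Checking containment: at z = 18.12 the cross-section extends beyond the z = 6.48 cross-section by about 367.75 mm².

part overhangs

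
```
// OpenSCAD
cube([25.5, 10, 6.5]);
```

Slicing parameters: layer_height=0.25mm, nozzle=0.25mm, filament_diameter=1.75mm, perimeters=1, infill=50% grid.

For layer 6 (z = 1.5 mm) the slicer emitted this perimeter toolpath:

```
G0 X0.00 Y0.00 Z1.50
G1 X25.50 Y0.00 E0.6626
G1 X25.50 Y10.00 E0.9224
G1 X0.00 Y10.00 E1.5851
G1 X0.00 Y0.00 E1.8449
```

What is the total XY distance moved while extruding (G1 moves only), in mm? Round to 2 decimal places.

71.00 mm

Sum the Euclidean lengths of each G1 segment: total = 71.00 mm.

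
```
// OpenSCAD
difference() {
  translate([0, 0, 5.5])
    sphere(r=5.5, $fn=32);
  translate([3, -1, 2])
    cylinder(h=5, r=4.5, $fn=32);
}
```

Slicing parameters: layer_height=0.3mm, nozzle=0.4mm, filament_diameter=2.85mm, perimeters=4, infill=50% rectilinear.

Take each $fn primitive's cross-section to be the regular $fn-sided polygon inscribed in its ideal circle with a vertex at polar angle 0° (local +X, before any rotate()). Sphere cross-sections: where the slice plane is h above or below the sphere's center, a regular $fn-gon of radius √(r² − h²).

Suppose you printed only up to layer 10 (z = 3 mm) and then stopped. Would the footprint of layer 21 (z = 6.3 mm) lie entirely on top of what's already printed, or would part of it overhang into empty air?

part overhangs

Compare the two slices. At z = 3: the sphere: section is a regular 32-gon, circumradius = √(r²−h²) = √(5.5²−2.5²) = 4.899 (area = (32/2)·4.899²·sin(360°/32) = 74.91 mm²); the r=4.5 cylinder at (3, -1) contributes a regular 32-gon of circumradius 4.5 (area = (32/2)·4.500²·sin(360°/32) = 63.21 mm²); Taking the first minus the rest: starting from the r=5.5 sphere (74.91 mm²), the r=4.5 cylinder at (3, -1) partially overlaps it — only the 39.76 mm² overlap (of its 63.21 mm²) is removed, clipping the outline — area = 35.15 mm². At z = 6.3: the r=5.5 sphere contributes a regular 32-gon of circumradius √(5.5²−0.8²) = 5.442 (area = (32/2)·5.442²·sin(360°/32) = 92.43 mm²); the cylinder at (3, -1): section is a regular 32-gon, circumradius r=4.5 (area = (32/2)·4.500²·sin(360°/32) = 63.21 mm²); Taking the first minus the rest: starting from the r=5.5 sphere (92.43 mm²), the r=4.5 cylinder at (3, -1) partially overlaps it — only the 45.56 mm² overlap (of its 63.21 mm²) is removed, clipping the outline — area = 46.86 mm². Checking containment: at z = 6.3 the cross-section extends beyond the z = 3 cross-section by about 11.71 mm².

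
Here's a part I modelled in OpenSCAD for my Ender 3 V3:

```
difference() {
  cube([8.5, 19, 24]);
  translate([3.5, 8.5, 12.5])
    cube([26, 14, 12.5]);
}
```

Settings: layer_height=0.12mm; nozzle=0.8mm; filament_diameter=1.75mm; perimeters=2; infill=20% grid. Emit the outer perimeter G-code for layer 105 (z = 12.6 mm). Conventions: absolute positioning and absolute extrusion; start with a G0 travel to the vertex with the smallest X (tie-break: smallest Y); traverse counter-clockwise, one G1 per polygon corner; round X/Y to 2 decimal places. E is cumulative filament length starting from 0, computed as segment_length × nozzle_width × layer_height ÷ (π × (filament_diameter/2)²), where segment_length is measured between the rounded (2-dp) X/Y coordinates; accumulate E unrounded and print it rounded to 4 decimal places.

G0 X0.00 Y0.00 Z12.60
G1 X8.50 Y0.00 E0.3393
G1 X8.50 Y8.50 E0.6785
G1 X3.50 Y8.50 E0.8781
G1 X3.50 Y19.00 E1.2971
G1 X0.00 Y19.00 E1.4368
G1 X0.00 Y0.00 E2.1952

At z = 12.6 mm: the cube (footprint 8.5×19) is included at this height; the cube at (3.5, 8.5) (footprint 26×14) is included at this height; Taking the first minus the rest: starting from the 8.5×19 cube, the 26×14 cube at (3.5, 8.5) partially overlaps it — only the 52.50 mm² overlap (of its 364.00 mm²) is removed, clipping the outline — 1 connected region. The outline is a single polygon with 6 vertices. Extrusion per mm of travel: 0.8 × 0.12 / (π × 0.875²) = 0.039912. Accumulating E over each segment gives final E = 2.1952.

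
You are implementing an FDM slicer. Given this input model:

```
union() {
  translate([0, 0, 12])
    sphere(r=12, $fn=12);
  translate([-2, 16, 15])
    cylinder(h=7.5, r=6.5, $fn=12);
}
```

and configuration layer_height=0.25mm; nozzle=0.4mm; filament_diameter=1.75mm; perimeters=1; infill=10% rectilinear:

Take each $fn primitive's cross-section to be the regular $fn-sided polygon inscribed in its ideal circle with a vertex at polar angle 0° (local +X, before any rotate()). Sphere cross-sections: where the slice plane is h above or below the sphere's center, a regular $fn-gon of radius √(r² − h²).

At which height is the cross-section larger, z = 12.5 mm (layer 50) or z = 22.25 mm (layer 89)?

Layer 50 (z = 12.5): the r=12 sphere contributes a regular 12-gon of circumradius √(12²−0.5²) = 11.990 (area = (12/2)·11.990²·sin(360°/12) = 431.25 mm²); the cylinder at (-2, 16) does not reach this height (z outside [15, 22.5]); Taking the union: only the r=12 sphere is present, so the union is just that shape — area = 431.25 mm². So its area = 431.25 mm². Layer 89 (z = 22.25): the r=12 sphere contributes a regular 12-gon of circumradius √(12²−10.25²) = 6.240 (area = (12/2)·6.240²·sin(360°/12) = 116.81 mm²); the cylinder at (-2, 16): section is a regular 12-gon, circumradius r=6.5 (area = (12/2)·6.500²·sin(360°/12) = 126.75 mm²); Combining (union): the 2 present regions are separate (no shared area or edge), so areas and boundary lengths simply add and each stays a separate island — area = 243.56 mm². So its area = 243.56 mm². Layer 50 is larger (431.25 vs 243.56 mm²).

layer 50 (z = 12.5 mm)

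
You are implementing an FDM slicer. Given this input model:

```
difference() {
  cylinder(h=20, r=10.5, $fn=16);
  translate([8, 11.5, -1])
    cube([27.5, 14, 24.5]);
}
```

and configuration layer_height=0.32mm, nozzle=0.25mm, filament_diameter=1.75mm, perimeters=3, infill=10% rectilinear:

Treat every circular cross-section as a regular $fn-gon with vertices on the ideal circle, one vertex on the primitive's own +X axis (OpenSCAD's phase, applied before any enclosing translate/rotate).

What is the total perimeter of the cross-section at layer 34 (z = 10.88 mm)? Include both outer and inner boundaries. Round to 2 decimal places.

65.55 mm

At z = 10.88 mm: the r=10.5 cylinder gives a regular 16-gon of circumradius 10.5 (constant along its height) (perimeter = 2·16·10.500·sin(180°/16) = 65.55 mm); the cube at (8, 11.5) (footprint 27.5×14) is included at this height (perimeter 83.00 mm); After the difference (first − rest): starting from the r=10.5 cylinder, the 27.5×14 cube at (8, 11.5) misses the remaining region (no effect) — boundary = 65.55 mm. Overall, the cross-section is a single solid region. Total boundary length (outer) = 65.55 mm.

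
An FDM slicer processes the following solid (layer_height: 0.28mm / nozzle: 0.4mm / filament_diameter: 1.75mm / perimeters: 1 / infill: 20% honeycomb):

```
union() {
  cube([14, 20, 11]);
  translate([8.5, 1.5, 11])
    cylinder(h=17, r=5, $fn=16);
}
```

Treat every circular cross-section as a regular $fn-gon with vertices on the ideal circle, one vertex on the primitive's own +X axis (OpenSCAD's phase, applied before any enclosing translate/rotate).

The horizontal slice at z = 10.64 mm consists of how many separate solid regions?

At z = 10.64 mm: the cube (footprint 14×20) is included at this height; the cylinder at (8.5, 1.5) is absent (z outside [11, 28]); Taking the union: only the 14×20 cube is present, so the union is just that shape — 1 connected region. The result has 1 disconnected region.

1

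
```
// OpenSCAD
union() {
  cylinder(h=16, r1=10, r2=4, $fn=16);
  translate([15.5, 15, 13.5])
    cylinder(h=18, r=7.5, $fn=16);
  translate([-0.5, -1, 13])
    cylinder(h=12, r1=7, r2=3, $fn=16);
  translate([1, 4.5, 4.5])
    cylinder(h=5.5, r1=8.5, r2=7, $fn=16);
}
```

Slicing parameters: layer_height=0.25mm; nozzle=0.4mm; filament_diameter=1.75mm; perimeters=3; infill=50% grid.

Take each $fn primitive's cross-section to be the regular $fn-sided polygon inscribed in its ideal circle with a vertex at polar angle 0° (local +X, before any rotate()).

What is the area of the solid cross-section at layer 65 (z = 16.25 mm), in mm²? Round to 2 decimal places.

279.38 mm²

At z = 16.25 mm: the cone does not reach this height (z outside [0, 16]); the r=7.5 cylinder at (15.5, 15) gives a regular 16-gon of circumradius 7.5 (constant along its height) (area = (16/2)·7.500²·sin(360°/16) = 172.21 mm²); the cone at (-0.5, -1) (r1=7→r2=3) has section circumradius 5.917 here — a regular 16-gon (area = (16/2)·5.917²·sin(360°/16) = 107.17 mm²); the cone at (1, 4.5) does not reach this height (z outside [4.5, 10]); Combining (union): the 2 present regions are separate (no shared area or edge), so areas and boundary lengths simply add and each stays a separate island — area = 279.38 mm². Overall, the cross-section has 2 separate islands. Net area = 279.38 mm².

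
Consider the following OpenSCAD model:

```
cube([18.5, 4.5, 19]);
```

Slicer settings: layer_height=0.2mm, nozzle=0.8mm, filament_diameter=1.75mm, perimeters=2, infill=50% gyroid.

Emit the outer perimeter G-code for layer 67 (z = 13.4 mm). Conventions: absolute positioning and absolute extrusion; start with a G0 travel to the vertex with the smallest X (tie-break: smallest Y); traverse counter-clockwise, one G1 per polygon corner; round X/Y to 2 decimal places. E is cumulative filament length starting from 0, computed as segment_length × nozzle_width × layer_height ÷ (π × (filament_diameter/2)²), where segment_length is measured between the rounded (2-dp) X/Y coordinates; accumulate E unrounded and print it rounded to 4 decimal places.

At z = 13.4 mm: the cube (footprint 18.5×4.5) is included at this height. The outline is a single polygon with 4 vertices. Extrusion per mm of travel: 0.8 × 0.2 / (π × 0.875²) = 0.066520. Accumulating E over each segment gives final E = 3.0599.

G0 X0.00 Y0.00 Z13.40
G1 X18.50 Y0.00 E1.2306
G1 X18.50 Y4.50 E1.5300
G1 X0.00 Y4.50 E2.7606
G1 X0.00 Y0.00 E3.0599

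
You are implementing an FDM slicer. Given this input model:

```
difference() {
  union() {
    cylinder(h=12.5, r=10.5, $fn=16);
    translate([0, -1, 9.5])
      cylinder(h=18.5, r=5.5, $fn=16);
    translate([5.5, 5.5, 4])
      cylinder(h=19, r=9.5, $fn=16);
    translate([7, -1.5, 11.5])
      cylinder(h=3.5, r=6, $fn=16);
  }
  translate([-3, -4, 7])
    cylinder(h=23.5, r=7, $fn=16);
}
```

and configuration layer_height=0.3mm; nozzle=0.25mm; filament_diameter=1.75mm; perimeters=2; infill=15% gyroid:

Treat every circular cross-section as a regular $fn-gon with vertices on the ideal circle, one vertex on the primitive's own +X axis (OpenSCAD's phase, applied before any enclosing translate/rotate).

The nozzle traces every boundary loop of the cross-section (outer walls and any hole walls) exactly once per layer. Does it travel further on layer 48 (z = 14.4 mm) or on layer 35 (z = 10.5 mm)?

layer 35 (z = 10.5 mm)

Layer 48 (z = 14.4): the cylinder does not reach this height (z outside [0, 12.5]); the cylinder at (0, -1): section is a regular 16-gon, circumradius r=5.5 (perimeter = 2·16·5.500·sin(180°/16) = 34.34 mm); the r=9.5 cylinder at (5.5, 5.5) contributes a regular 16-gon of circumradius 9.5 (perimeter = 2·16·9.500·sin(180°/16) = 59.31 mm); the r=6 cylinder at (7, -1.5) contributes a regular 16-gon of circumradius 6 (perimeter = 2·16·6.000·sin(180°/16) = 37.46 mm); Combining (union): the regions partially overlap (shared area 127.59 mm²), so the edge portions inside another operand are dropped and the merged outline is re-measured after clipping — boundary = 69.93 mm; the r=7 cylinder at (-3, -4) contributes a regular 16-gon of circumradius 7 (perimeter = 2·16·7.000·sin(180°/16) = 43.70 mm); After the difference (first − rest): starting from that combined region, the r=7 cylinder at (-3, -4) partially overlaps it — only the 67.28 mm² overlap (of its 150.01 mm²) is removed, clipping the outline — boundary = 67.44 mm. So its perimeter = 67.44 mm. Layer 35 (z = 10.5): the r=10.5 cylinder gives a regular 16-gon of circumradius 10.5 (constant along its height) (perimeter = 2·16·10.500·sin(180°/16) = 65.55 mm); the r=5.5 cylinder at (0, -1) gives a regular 16-gon of circumradius 5.5 (constant along its height) (perimeter = 2·16·5.500·sin(180°/16) = 34.34 mm); the r=9.5 cylinder at (5.5, 5.5) contributes a regular 16-gon of circumradius 9.5 (perimeter = 2·16·9.500·sin(180°/16) = 59.31 mm); the cylinder at (7, -1.5) is absent (z outside [11.5, 15]); Combining (union): the regions partially overlap (shared area 248.69 mm²), so the edge portions inside another operand are dropped and the merged outline is re-measured after clipping — boundary = 78.69 mm; the r=7 cylinder at (-3, -4) contributes a regular 16-gon of circumradius 7 (perimeter = 2·16·7.000·sin(180°/16) = 43.70 mm); Taking the first minus the rest: starting from that combined region, the r=7 cylinder at (-3, -4) partially overlaps it — only the 136.26 mm² overlap (of its 150.01 mm²) is removed, clipping the outline — boundary = 95.16 mm. So its perimeter = 95.16 mm. Layer 35 is larger (95.16 vs 67.44 mm).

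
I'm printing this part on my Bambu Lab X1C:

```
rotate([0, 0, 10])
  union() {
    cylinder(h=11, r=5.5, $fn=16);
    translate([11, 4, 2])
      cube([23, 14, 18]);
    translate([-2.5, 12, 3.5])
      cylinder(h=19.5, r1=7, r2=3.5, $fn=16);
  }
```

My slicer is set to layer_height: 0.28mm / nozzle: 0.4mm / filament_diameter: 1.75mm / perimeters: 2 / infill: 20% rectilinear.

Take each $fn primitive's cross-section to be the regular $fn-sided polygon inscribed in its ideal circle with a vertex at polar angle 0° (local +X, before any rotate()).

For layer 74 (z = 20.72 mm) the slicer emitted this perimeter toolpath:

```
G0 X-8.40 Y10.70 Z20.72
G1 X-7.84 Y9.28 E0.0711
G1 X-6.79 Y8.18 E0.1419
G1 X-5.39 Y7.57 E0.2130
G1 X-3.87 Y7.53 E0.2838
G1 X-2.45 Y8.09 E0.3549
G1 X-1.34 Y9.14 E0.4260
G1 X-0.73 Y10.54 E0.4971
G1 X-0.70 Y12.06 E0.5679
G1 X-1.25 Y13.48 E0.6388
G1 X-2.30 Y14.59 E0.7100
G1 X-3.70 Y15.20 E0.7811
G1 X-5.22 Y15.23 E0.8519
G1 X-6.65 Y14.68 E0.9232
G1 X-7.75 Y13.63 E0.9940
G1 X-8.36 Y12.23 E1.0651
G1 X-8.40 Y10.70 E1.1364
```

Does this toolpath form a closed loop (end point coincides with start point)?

Start point (G0): (-8.40, 10.70). End point (last G1): the path returns to the start — closed.

yes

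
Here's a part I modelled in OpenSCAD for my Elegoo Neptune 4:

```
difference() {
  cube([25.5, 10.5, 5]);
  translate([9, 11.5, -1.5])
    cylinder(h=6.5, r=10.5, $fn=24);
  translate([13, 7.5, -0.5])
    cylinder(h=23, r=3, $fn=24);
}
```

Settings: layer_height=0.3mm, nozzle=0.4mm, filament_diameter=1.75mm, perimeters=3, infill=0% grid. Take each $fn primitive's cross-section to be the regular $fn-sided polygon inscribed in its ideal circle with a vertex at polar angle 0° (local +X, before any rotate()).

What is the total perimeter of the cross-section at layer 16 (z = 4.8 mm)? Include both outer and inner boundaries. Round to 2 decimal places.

At z = 4.8 mm: the cube (footprint 25.5×10.5) is included at this height (perimeter 72.00 mm); the cylinder at (9, 11.5): section is a regular 24-gon, circumradius r=10.5 (perimeter = 2·24·10.500·sin(180°/24) = 65.79 mm); the r=3 cylinder at (13, 7.5) gives a regular 24-gon of circumradius 3 (constant along its height) (perimeter = 2·24·3.000·sin(180°/24) = 18.80 mm); Taking the first minus the rest: starting from the 25.5×10.5 cube, the r=10.5 cylinder at (9, 11.5) partially overlaps it — only the 146.61 mm² overlap (of its 342.42 mm²) is removed, clipping the outline; the r=3 cylinder at (13, 7.5) misses the remaining region (no effect) — boundary = 74.51 mm. Overall, the cross-section is a single solid region. Total boundary length (outer) = 74.51 mm.

74.51 mm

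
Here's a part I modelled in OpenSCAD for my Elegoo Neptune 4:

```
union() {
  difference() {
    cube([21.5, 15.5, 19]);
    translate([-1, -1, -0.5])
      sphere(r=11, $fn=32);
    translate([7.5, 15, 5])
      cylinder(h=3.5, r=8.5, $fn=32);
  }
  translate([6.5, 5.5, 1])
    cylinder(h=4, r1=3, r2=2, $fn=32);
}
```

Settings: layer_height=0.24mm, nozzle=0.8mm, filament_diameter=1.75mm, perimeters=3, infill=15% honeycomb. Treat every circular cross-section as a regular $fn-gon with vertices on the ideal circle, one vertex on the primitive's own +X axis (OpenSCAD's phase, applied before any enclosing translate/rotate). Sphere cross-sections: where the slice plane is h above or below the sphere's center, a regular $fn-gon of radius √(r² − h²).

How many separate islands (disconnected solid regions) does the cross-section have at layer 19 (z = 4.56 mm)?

1

At z = 4.56 mm: the 21.5×15.5 cube contributes its full rectangle; the sphere at (-1, -1): section is a regular 32-gon, circumradius = √(r²−h²) = √(11²−5.06²) = 9.767; the cylinder at (7.5, 15) does not reach this height (z outside [5, 8.5]); Subtracting the remaining from the first: starting from the 21.5×15.5 cube, the r=11 sphere at (-1, -1) partially overlaps it — only the 56.01 mm² overlap (of its 297.77 mm²) is removed, clipping the outline — 1 connected region; the cone at (6.5, 5.5): at t=0.890 of its height the radius interpolates to r₁+(r₂−r₁)t = 2.110, giving a regular 32-gon of that circumradius; Merging all regions: the regions partially overlap (shared area 8.06 mm²), so overlapping operands fuse into one piece — 1 connected region. Overall, the cross-section is a single solid region. Island count = 1.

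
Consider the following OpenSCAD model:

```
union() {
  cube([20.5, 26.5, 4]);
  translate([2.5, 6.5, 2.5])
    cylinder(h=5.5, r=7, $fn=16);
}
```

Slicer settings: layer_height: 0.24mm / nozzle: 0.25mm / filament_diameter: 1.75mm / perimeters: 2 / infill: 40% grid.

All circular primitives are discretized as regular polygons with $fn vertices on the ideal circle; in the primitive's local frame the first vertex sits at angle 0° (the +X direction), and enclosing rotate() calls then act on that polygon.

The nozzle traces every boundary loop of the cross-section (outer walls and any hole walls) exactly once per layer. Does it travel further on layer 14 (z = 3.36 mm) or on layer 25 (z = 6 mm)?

Layer 14 (z = 3.36): the cube (footprint 20.5×26.5) is included at this height (perimeter 94.00 mm); the cylinder at (2.5, 6.5): section is a regular 16-gon, circumradius r=7 (perimeter = 2·16·7.000·sin(180°/16) = 43.70 mm); Merging all regions: the regions partially overlap (shared area 107.51 mm²), so the edge portions inside another operand are dropped and the merged outline is re-measured after clipping — boundary = 97.85 mm. So its perimeter = 97.85 mm. Layer 25 (z = 6): the cube is absent (z outside [0, 4]); the r=7 cylinder at (2.5, 6.5) gives a regular 16-gon of circumradius 7 (constant along its height) (perimeter = 2·16·7.000·sin(180°/16) = 43.70 mm); Combining (union): only the r=7 cylinder at (2.5, 6.5) is present, so the union is just that shape — boundary = 43.70 mm. So its perimeter = 43.70 mm. Layer 14 is larger (97.85 vs 43.70 mm).

layer 14 (z = 3.36 mm)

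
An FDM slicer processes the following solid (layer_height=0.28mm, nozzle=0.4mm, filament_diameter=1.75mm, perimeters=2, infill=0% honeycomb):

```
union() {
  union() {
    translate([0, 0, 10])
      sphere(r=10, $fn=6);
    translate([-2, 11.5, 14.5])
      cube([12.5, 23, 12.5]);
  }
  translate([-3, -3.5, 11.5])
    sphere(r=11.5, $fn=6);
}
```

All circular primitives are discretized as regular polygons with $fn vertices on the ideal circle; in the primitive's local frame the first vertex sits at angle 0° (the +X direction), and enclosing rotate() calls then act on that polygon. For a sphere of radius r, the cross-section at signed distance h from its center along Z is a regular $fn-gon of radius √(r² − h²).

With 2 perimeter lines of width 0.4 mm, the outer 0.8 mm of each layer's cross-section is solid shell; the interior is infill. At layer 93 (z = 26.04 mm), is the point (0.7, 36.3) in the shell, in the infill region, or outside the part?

At z = 26.04 mm: the sphere does not reach this height (|z−center|=16.040 > r=10); the cube at (-2, 11.5) is present — its section is the full 12.5×23 rectangle; Combining (union): only the 12.5×23 cube at (-2, 11.5) is present, so the union is just that shape — 1 connected region; the sphere at (-3, -3.5) is not intersected at this z (|z−center|=14.540 > r=11.5); Combining (union): only the result so far is present, so the union is just that shape — 1 connected region. Overall, the cross-section is a single solid region. The nearest boundary edge runs (10.50, 34.50)→(-2.00, 34.50); distance from the point to it = 1.80 mm. The point is not inside any of the regions above, so it lies outside the cross-section (1.80 mm from the nearest boundary).

outside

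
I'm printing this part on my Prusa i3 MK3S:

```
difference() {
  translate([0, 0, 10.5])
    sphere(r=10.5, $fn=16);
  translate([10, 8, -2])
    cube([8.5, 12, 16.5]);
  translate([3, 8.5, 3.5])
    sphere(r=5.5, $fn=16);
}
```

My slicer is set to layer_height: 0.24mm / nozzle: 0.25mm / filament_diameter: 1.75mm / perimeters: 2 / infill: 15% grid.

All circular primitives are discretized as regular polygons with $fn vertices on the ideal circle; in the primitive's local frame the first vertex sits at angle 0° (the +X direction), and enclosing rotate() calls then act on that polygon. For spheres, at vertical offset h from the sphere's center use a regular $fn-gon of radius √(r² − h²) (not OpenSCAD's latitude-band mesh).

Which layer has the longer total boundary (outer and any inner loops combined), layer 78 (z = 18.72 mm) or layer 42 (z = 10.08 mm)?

layer 42 (z = 10.08 mm)

Layer 78 (z = 18.72): the r=10.5 sphere slices to a regular 16-gon of circumradius 6.533 (√(r²−h²) with h=8.22 from center) (perimeter = 2·16·6.533·sin(180°/16) = 40.79 mm); the cube at (10, 8) is absent (z outside [-2, 14.5]); the sphere at (3, 8.5) does not reach this height (|z−center|=15.220 > r=5.5); Subtracting the remaining from the first: none of the subtracted shapes is present at this height, so the r=10.5 sphere is unchanged — boundary = 40.79 mm. So its perimeter = 40.79 mm. Layer 42 (z = 10.08): the r=10.5 sphere slices to a regular 16-gon of circumradius 10.492 (√(r²−h²) with h=0.42 from center) (perimeter = 2·16·10.492·sin(180°/16) = 65.50 mm); the 8.5×12 cube at (10, 8) contributes its full rectangle (perimeter 41.00 mm); the sphere at (3, 8.5) does not reach this height (|z−center|=6.580 > r=5.5); Subtracting the remaining from the first: starting from the r=10.5 sphere, the 8.5×12 cube at (10, 8) misses the remaining region (no effect) — boundary = 65.50 mm. So its perimeter = 65.50 mm. Layer 42 is larger (65.50 vs 40.79 mm).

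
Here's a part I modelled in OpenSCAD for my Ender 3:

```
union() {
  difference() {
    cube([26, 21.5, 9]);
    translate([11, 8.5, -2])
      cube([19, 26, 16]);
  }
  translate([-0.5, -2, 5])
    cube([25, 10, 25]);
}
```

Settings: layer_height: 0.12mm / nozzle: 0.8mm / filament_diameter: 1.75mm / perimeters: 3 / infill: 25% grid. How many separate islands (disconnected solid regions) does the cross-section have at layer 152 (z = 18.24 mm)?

At z = 18.24 mm: the cube is not intersected at this z (z outside [0, 9]); the cube at (11, 8.5) is absent (z outside [-2, 14]); Taking the first minus the rest: the first operand is absent here, so nothing remains; the 25×10 cube at (-0.5, -2) contributes its full rectangle; Taking the union: only the 25×10 cube at (-0.5, -2) is present, so the union is just that shape — 1 connected region. Overall, the cross-section is a single solid region. Island count = 1.

1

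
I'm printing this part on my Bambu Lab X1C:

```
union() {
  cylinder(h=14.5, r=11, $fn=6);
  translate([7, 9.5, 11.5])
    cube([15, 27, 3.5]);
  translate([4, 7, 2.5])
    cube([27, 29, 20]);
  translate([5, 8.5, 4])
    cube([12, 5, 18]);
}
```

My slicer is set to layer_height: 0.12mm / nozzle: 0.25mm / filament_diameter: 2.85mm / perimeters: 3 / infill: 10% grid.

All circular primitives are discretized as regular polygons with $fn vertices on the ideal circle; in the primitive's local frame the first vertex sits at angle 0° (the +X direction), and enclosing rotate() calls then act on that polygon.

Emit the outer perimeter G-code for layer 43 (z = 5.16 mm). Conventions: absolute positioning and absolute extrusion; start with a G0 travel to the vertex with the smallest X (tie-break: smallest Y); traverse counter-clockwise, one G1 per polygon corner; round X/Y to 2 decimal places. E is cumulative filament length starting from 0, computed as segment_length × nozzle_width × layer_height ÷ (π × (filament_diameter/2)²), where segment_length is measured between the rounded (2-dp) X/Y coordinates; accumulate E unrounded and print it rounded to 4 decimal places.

At z = 5.16 mm: the r=11 cylinder gives a regular 6-gon of circumradius 11 (constant along its height); the cube at (7, 9.5) is not intersected at this z (z outside [11.5, 15]); the cube at (4, 7) is present — its section is the full 27×29 rectangle; the 12×5 cube at (5, 8.5) contributes its full rectangle; Merging all regions: the regions partially overlap (shared area 65.63 mm²), so overlapping operands fuse into one piece — 1 connected region. The outline is a single polygon with 10 vertices. Extrusion per mm of travel: 0.25 × 0.12 / (π × 1.425²) = 0.004703. Accumulating E over each segment gives final E = 0.7905.

G0 X-11.00 Y0.00 Z5.16
G1 X-5.50 Y-9.53 E0.0517
G1 X5.50 Y-9.53 E0.1035
G1 X11.00 Y0.00 E0.1552
G1 X6.96 Y7.00 E0.1932
G1 X31.00 Y7.00 E0.3063
G1 X31.00 Y36.00 E0.4427
G1 X4.00 Y36.00 E0.5696
G1 X4.00 Y9.53 E0.6941
G1 X-5.50 Y9.53 E0.7388
G1 X-11.00 Y0.00 E0.7905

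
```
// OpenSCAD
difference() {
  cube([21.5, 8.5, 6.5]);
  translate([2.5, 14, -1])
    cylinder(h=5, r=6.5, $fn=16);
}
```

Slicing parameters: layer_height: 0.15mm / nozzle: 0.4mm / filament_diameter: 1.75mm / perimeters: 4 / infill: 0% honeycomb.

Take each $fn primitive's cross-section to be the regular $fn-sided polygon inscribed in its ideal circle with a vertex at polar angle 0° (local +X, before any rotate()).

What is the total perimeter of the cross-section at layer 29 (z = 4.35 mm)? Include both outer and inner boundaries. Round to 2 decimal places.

60.00 mm

At z = 4.35 mm: the cube is present — its section is the full 21.5×8.5 rectangle (perimeter 60.00 mm); the cylinder at (2.5, 14) is absent (z outside [-1, 4]); Taking the first minus the rest: none of the subtracted shapes is present at this height, so the 21.5×8.5 cube is unchanged — boundary = 60.00 mm. Overall, the cross-section is a single solid region. Total boundary length (outer) = 60.00 mm.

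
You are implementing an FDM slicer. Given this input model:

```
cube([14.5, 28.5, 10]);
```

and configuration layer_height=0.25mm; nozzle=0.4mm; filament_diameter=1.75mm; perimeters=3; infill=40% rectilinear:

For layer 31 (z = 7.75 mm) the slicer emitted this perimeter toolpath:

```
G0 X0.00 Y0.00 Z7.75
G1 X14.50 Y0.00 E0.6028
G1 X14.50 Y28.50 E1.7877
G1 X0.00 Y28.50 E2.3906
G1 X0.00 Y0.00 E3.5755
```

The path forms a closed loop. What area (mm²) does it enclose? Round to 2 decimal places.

Apply the shoelace formula to the sequence of (X, Y) vertices; enclosed area = 413.25 mm².

413.25 mm²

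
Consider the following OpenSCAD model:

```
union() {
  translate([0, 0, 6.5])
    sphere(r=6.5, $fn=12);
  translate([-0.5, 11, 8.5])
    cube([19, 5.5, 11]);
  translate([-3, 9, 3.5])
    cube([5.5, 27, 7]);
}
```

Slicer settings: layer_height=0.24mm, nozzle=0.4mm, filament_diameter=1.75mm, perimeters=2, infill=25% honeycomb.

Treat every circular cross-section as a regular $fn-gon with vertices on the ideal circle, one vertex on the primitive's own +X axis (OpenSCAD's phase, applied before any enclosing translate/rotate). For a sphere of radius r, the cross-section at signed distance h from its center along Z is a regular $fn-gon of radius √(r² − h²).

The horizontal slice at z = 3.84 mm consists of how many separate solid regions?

2

At z = 3.84 mm: the r=6.5 sphere contributes a regular 12-gon of circumradius √(6.5²−2.66²) = 5.931; the cube at (-0.5, 11) is absent (z outside [8.5, 19.5]); the 5.5×27 cube at (-3, 9) contributes its full rectangle; Merging all regions: the 2 present regions are separate (no shared area or edge), so areas and boundary lengths simply add and each stays a separate island — 2 connected regions. The result has 2 disconnected regions.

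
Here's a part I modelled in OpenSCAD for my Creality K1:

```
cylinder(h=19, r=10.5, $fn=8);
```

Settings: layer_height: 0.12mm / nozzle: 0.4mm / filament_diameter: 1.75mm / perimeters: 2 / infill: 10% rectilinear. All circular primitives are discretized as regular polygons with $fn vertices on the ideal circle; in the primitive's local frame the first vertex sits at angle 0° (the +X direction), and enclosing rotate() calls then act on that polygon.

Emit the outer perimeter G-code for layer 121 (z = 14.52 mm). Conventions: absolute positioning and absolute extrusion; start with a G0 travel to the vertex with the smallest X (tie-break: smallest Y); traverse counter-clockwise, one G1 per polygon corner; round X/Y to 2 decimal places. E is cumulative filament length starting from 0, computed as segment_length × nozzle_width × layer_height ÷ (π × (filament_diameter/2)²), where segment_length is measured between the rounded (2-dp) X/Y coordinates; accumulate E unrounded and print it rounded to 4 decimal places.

At z = 14.52 mm: the cylinder: section is a regular 8-gon, circumradius r=10.5. The outline is a single polygon with 8 vertices. Extrusion per mm of travel: 0.4 × 0.12 / (π × 0.875²) = 0.019956. Accumulating E over each segment gives final E = 1.2826.

G0 X-10.50 Y0.00 Z14.52
G1 X-7.42 Y-7.42 E0.1603
G1 X0.00 Y-10.50 E0.3206
G1 X7.42 Y-7.42 E0.4810
G1 X10.50 Y0.00 E0.6413
G1 X7.42 Y7.42 E0.8016
G1 X0.00 Y10.50 E0.9619
G1 X-7.42 Y7.42 E1.1223
G1 X-10.50 Y0.00 E1.2826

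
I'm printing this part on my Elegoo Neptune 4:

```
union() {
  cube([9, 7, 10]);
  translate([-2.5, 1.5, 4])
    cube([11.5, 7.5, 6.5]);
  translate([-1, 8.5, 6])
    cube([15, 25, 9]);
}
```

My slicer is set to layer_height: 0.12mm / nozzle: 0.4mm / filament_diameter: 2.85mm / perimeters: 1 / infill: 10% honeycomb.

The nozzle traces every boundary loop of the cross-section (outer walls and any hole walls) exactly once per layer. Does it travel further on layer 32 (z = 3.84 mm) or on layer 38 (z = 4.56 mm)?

layer 38 (z = 4.56 mm)

Layer 32 (z = 3.84): the cube is present — its section is the full 9×7 rectangle (perimeter 32.00 mm); the cube at (-2.5, 1.5) is absent (z outside [4, 10.5]); the cube at (-1, 8.5) does not reach this height (z outside [6, 15]); Merging all regions: only the 9×7 cube is present, so the union is just that shape — boundary = 32.00 mm. So its perimeter = 32.00 mm. Layer 38 (z = 4.56): the cube (footprint 9×7) is included at this height (perimeter 32.00 mm); the 11.5×7.5 cube at (-2.5, 1.5) contributes its full rectangle (perimeter 38.00 mm); the cube at (-1, 8.5) does not reach this height (z outside [6, 15]); Combining (union): the regions partially overlap (shared area 49.50 mm²), so the edge portions inside another operand are dropped and the merged outline is re-measured after clipping — boundary = 41.00 mm. So its perimeter = 41.00 mm. Layer 38 is larger (41.00 vs 32.00 mm).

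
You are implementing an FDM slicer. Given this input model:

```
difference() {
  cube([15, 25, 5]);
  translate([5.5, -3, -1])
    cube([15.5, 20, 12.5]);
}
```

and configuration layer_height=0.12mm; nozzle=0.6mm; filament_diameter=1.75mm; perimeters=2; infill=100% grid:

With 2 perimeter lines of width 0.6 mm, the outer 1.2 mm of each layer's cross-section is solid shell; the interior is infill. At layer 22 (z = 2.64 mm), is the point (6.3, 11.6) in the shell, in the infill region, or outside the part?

outside

At z = 2.64 mm: the 15×25 cube contributes its full rectangle; the cube at (5.5, -3) (footprint 15.5×20) is included at this height; Subtracting the remaining from the first: starting from the 15×25 cube, the 15.5×20 cube at (5.5, -3) partially overlaps it — only the 161.50 mm² overlap (of its 310.00 mm²) is removed, clipping the outline — 1 connected region. Overall, the cross-section is a single solid region. The nearest boundary edge runs (5.50, 17.00)→(5.50, 0.00); distance from the point to it = 0.80 mm. The point is not inside any of the regions above, so it lies outside the cross-section (0.80 mm from the nearest boundary).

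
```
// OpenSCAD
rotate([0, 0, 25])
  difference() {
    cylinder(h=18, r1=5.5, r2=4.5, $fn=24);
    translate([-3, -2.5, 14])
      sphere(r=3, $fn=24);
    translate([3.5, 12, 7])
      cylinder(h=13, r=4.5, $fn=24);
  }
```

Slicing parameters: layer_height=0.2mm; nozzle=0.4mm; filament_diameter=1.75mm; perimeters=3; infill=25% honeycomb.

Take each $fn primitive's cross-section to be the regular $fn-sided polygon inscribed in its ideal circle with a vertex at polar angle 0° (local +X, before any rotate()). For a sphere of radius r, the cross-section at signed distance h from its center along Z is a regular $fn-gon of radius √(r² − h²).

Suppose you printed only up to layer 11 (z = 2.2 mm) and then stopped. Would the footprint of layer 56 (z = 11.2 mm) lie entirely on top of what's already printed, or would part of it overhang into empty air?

entirely on top

Compare the two slices. At z = 2.2: the cone (r1=5.5→r2=4.5) has section circumradius 5.378 here — a regular 24-gon (area = (24/2)·5.378²·sin(360°/24) = 89.82 mm²); the sphere at (-3, -2.5) is absent (|z−center|=11.800 > r=3); the cylinder at (3.5, 12) is absent (z outside [7, 20]); After the difference (first − rest): none of the subtracted shapes is present at this height, so the cone is unchanged — area = 89.82 mm²; (whole slice rotated 25° about Z — lengths, areas and connectivity unchanged). At z = 11.2: the cone contributes a regular 24-gon of circumradius 4.878 (interpolated between r1=5.5 and r2=4.5 at t=0.622) (area = (24/2)·4.878²·sin(360°/24) = 73.90 mm²); the r=3 sphere at (-3, -2.5) slices to a regular 24-gon of circumradius 1.077 (√(r²−h²) with h=2.8 from center) (area = (24/2)·1.077²·sin(360°/24) = 3.60 mm²); the r=4.5 cylinder at (3.5, 12) contributes a regular 24-gon of circumradius 4.5 (area = (24/2)·4.500²·sin(360°/24) = 62.89 mm²); After the difference (first − rest): starting from the cone (73.90 mm²), the r=3 sphere at (-3, -2.5) partially overlaps it — only the 3.51 mm² overlap (of its 3.60 mm²) is removed, clipping the outline; the r=4.5 cylinder at (3.5, 12) misses the remaining region (no effect) — area = 70.39 mm²; (whole slice rotated 25° about Z — lengths, areas and connectivity unchanged). Checking containment: the cross-section at z = 11.2 is a subset of the cross-section at z = 2.2.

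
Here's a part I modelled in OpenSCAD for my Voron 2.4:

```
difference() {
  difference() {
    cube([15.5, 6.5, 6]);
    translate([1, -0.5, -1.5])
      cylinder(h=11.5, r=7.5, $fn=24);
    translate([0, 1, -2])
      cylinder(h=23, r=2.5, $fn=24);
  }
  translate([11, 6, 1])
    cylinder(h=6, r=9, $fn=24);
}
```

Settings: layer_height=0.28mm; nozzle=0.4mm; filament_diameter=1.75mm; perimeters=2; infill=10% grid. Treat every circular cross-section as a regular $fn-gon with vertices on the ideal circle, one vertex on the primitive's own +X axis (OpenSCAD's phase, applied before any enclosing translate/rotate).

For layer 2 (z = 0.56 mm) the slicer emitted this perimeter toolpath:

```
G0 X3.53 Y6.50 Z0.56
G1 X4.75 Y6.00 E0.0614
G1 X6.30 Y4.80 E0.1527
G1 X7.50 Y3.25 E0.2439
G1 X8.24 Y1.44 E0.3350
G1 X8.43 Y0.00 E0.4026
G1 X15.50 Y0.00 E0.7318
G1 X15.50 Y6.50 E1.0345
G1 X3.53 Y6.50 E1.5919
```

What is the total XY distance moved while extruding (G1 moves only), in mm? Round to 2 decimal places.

Sum the Euclidean lengths of each G1 segment: total = 34.19 mm.

34.19 mm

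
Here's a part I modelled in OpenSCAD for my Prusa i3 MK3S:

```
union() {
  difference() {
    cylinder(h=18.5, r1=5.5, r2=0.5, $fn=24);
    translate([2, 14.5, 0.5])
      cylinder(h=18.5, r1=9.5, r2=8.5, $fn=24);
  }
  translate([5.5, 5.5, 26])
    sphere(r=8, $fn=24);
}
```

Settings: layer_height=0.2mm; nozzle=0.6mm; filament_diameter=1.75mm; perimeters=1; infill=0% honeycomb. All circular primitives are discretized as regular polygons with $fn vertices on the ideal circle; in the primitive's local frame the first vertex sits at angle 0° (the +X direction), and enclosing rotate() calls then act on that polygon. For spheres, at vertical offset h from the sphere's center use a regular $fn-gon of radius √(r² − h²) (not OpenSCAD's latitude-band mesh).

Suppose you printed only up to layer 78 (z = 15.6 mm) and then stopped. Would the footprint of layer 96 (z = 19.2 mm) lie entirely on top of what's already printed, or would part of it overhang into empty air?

part overhangs

Compare the two slices. At z = 15.6: the cone (r1=5.5→r2=0.5) has section circumradius 1.284 here — a regular 24-gon (area = (24/2)·1.284²·sin(360°/24) = 5.12 mm²); the cone at (2, 14.5): at t=0.816 of its height the radius interpolates to r₁+(r₂−r₁)t = 8.684, giving a regular 24-gon of that circumradius (area = (24/2)·8.684²·sin(360°/24) = 234.20 mm²); Subtracting the remaining from the first: starting from the cone (5.12 mm²), the cone at (2, 14.5) misses the remaining region (no effect) — area = 5.12 mm²; the sphere at (5.5, 5.5) is absent (|z−center|=10.400 > r=8); Taking the union: only the result so far is present, so the union is just that shape — area = 5.12 mm². At z = 19.2: the cone is not intersected at this z (z outside [0, 18.5]); the cone at (2, 14.5) does not reach this height (z outside [0.5, 19]); Taking the first minus the rest: the first operand is absent here, so nothing remains; the sphere at (5.5, 5.5): section is a regular 24-gon, circumradius = √(r²−h²) = √(8²−6.8²) = 4.214 (area = (24/2)·4.214²·sin(360°/24) = 55.16 mm²); Taking the union: only the r=8 sphere at (5.5, 5.5) is present, so the union is just that shape — area = 55.16 mm². Checking containment: at z = 19.2 the cross-section extends beyond the z = 15.6 cross-section by about 55.16 mm².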